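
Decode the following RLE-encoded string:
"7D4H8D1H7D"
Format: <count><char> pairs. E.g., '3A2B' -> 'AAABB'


Expanding each <count><char> pair:
  7D -> 'DDDDDDD'
  4H -> 'HHHH'
  8D -> 'DDDDDDDD'
  1H -> 'H'
  7D -> 'DDDDDDD'

Decoded = DDDDDDDHHHHDDDDDDDDHDDDDDDD


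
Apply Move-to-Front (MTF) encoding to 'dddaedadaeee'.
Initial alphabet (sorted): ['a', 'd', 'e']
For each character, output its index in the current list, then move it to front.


MTF encoding:
'd': index 1 in ['a', 'd', 'e'] -> ['d', 'a', 'e']
'd': index 0 in ['d', 'a', 'e'] -> ['d', 'a', 'e']
'd': index 0 in ['d', 'a', 'e'] -> ['d', 'a', 'e']
'a': index 1 in ['d', 'a', 'e'] -> ['a', 'd', 'e']
'e': index 2 in ['a', 'd', 'e'] -> ['e', 'a', 'd']
'd': index 2 in ['e', 'a', 'd'] -> ['d', 'e', 'a']
'a': index 2 in ['d', 'e', 'a'] -> ['a', 'd', 'e']
'd': index 1 in ['a', 'd', 'e'] -> ['d', 'a', 'e']
'a': index 1 in ['d', 'a', 'e'] -> ['a', 'd', 'e']
'e': index 2 in ['a', 'd', 'e'] -> ['e', 'a', 'd']
'e': index 0 in ['e', 'a', 'd'] -> ['e', 'a', 'd']
'e': index 0 in ['e', 'a', 'd'] -> ['e', 'a', 'd']


Output: [1, 0, 0, 1, 2, 2, 2, 1, 1, 2, 0, 0]


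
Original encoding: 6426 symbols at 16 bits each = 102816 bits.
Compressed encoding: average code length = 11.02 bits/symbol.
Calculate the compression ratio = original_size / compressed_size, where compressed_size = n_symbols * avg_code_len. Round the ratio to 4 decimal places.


original_size = n_symbols * orig_bits = 6426 * 16 = 102816 bits
compressed_size = n_symbols * avg_code_len = 6426 * 11.02 = 70814.52 bits
ratio = original_size / compressed_size = 102816 / 70814.52 = 1.4519

Compression ratio = 1.4519


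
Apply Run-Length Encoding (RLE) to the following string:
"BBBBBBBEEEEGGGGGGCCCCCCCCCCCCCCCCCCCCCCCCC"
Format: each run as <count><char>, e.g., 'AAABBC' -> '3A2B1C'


Scanning runs left to right:
  i=0: run of 'B' x 7 -> '7B'
  i=7: run of 'E' x 4 -> '4E'
  i=11: run of 'G' x 6 -> '6G'
  i=17: run of 'C' x 25 -> '25C'

RLE = 7B4E6G25C


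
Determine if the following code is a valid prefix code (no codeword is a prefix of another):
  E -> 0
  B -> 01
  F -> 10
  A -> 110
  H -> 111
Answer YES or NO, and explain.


Checking each pair (does one codeword prefix another?):
  E='0' vs B='01': prefix -- VIOLATION

NO -- this is NOT a valid prefix code. E (0) is a prefix of B (01).


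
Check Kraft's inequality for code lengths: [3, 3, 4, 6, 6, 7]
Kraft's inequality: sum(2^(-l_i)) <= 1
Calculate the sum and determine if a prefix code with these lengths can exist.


Sum = 2^(-3) + 2^(-3) + 2^(-4) + 2^(-6) + 2^(-6) + 2^(-7)
    = 0.125 + 0.125 + 0.0625 + 0.015625 + 0.015625 + 0.0078125
    = 45/128 = 0.3515625
Since 0.3515625 <= 1, Kraft's inequality IS satisfied.
A prefix code with these lengths CAN exist.

Kraft sum = 0.3515625. Satisfied.


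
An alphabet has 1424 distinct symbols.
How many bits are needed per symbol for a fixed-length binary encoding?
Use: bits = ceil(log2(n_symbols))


log2(1424) = 10.4757
Bracket: 2^10 = 1024 < 1424 <= 2^11 = 2048
So ceil(log2(1424)) = 11

bits = ceil(log2(1424)) = ceil(10.4757) = 11 bits


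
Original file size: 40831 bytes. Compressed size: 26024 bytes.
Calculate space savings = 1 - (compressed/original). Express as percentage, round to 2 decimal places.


ratio = compressed/original = 26024/40831 = 0.637359
savings = 1 - ratio = 1 - 0.637359 = 0.362641
as a percentage: 0.362641 * 100 = 36.26%

Space savings = 1 - 26024/40831 = 36.26%


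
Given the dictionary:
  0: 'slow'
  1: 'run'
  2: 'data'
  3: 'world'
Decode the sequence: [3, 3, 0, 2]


Look up each index in the dictionary:
  3 -> 'world'
  3 -> 'world'
  0 -> 'slow'
  2 -> 'data'

Decoded: "world world slow data"


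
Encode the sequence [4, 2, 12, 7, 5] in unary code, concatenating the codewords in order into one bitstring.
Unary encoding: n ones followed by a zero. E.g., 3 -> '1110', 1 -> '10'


Encode each number as n ones followed by a terminating 0:
  4 -> 11110 (5 bits)
  2 -> 110 (3 bits)
  12 -> 1111111111110 (13 bits)
  7 -> 11111110 (8 bits)
  5 -> 111110 (6 bits)
Total length = 5 + 3 + 13 + 8 + 6 = 35 bits.

Unary([4, 2, 12, 7, 5]) = 11110110111111111111011111110111110 (35 bits)


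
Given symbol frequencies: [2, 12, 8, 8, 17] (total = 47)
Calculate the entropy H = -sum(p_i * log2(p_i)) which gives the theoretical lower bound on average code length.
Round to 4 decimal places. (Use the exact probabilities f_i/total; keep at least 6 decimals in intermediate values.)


Per-symbol terms -p_i * log2(p_i) with p_i = f_i/47:
  p = 2/47 = 0.042553: log2(p) = -4.554589, -p*log2(p) = 0.193812
  p = 12/47 = 0.255319: log2(p) = -1.969626, -p*log2(p) = 0.502883
  p = 8/47 = 0.170213: log2(p) = -2.554589, -p*log2(p) = 0.434824
  p = 8/47 = 0.170213: log2(p) = -2.554589, -p*log2(p) = 0.434824
  p = 17/47 = 0.361702: log2(p) = -1.467126, -p*log2(p) = 0.530663
H = 0.193812 + 0.502883 + 0.434824 + 0.434824 + 0.530663 = 2.097006

H = 2.097 bits/symbol


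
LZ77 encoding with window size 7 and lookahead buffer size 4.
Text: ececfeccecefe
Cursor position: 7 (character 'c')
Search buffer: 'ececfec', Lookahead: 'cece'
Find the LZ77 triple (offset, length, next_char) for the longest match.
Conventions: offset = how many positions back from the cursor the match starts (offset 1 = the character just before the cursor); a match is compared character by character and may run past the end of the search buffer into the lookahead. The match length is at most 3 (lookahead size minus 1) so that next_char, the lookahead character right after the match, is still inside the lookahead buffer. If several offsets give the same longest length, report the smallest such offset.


Try each offset into the search buffer:
  offset=1 (pos 6, char 'c'): match length 1
  offset=2 (pos 5, char 'e'): match length 0
  offset=3 (pos 4, char 'f'): match length 0
  offset=4 (pos 3, char 'c'): match length 1
  offset=5 (pos 2, char 'e'): match length 0
  offset=6 (pos 1, char 'c'): match length 3
  offset=7 (pos 0, char 'e'): match length 0
Longest match has length 3 at offset 6.
next_char = character at position 7 + 3 = 10 -> 'e'

Best match: offset=6, length=3 (matching 'cec' starting at position 1)
LZ77 triple: (6, 3, 'e')


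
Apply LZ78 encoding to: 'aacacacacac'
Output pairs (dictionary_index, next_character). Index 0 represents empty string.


LZ78 encoding steps:
Dictionary: {0: ''}
Step 1: w='' (idx 0), next='a' -> output (0, 'a'), add 'a' as idx 1
Step 2: w='a' (idx 1), next='c' -> output (1, 'c'), add 'ac' as idx 2
Step 3: w='ac' (idx 2), next='a' -> output (2, 'a'), add 'aca' as idx 3
Step 4: w='' (idx 0), next='c' -> output (0, 'c'), add 'c' as idx 4
Step 5: w='aca' (idx 3), next='c' -> output (3, 'c'), add 'acac' as idx 5


Encoded: [(0, 'a'), (1, 'c'), (2, 'a'), (0, 'c'), (3, 'c')]


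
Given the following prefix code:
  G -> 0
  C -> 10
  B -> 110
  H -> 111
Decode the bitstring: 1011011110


Decoding step by step:
Bits 10 -> C
Bits 110 -> B
Bits 111 -> H
Bits 10 -> C


Decoded message: CBHC


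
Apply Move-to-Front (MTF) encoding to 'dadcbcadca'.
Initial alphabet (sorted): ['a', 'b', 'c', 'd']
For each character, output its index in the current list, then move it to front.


MTF encoding:
'd': index 3 in ['a', 'b', 'c', 'd'] -> ['d', 'a', 'b', 'c']
'a': index 1 in ['d', 'a', 'b', 'c'] -> ['a', 'd', 'b', 'c']
'd': index 1 in ['a', 'd', 'b', 'c'] -> ['d', 'a', 'b', 'c']
'c': index 3 in ['d', 'a', 'b', 'c'] -> ['c', 'd', 'a', 'b']
'b': index 3 in ['c', 'd', 'a', 'b'] -> ['b', 'c', 'd', 'a']
'c': index 1 in ['b', 'c', 'd', 'a'] -> ['c', 'b', 'd', 'a']
'a': index 3 in ['c', 'b', 'd', 'a'] -> ['a', 'c', 'b', 'd']
'd': index 3 in ['a', 'c', 'b', 'd'] -> ['d', 'a', 'c', 'b']
'c': index 2 in ['d', 'a', 'c', 'b'] -> ['c', 'd', 'a', 'b']
'a': index 2 in ['c', 'd', 'a', 'b'] -> ['a', 'c', 'd', 'b']


Output: [3, 1, 1, 3, 3, 1, 3, 3, 2, 2]


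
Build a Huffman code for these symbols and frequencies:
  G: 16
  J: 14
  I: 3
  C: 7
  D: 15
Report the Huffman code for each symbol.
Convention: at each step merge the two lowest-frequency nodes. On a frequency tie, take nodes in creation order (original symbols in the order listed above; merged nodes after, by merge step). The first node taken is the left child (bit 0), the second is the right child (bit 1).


Huffman tree construction:
Step 1: Merge I(3) + C(7) = 10
Step 2: Merge (I+C)(10) + J(14) = 24
Step 3: Merge D(15) + G(16) = 31
Step 4: Merge ((I+C)+J)(24) + (D+G)(31) = 55
Read each symbol's code off the tree from the root (left child = 0, right child = 1).

Codes:
  G: 11 (length 2)
  J: 01 (length 2)
  I: 000 (length 3)
  C: 001 (length 3)
  D: 10 (length 2)
Average code length: 120/55 = 2.1818 bits/symbol


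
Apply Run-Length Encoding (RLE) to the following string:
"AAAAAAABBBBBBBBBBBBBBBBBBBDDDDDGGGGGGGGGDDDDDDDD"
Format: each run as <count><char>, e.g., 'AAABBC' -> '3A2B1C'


Scanning runs left to right:
  i=0: run of 'A' x 7 -> '7A'
  i=7: run of 'B' x 19 -> '19B'
  i=26: run of 'D' x 5 -> '5D'
  i=31: run of 'G' x 9 -> '9G'
  i=40: run of 'D' x 8 -> '8D'

RLE = 7A19B5D9G8D


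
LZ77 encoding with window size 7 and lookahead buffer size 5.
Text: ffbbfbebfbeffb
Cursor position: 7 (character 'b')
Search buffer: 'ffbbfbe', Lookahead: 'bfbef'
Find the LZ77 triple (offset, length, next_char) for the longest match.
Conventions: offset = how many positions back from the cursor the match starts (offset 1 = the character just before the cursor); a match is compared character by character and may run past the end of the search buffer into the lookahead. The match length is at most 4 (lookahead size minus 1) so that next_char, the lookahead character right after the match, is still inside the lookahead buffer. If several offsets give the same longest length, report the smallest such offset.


Try each offset into the search buffer:
  offset=1 (pos 6, char 'e'): match length 0
  offset=2 (pos 5, char 'b'): match length 1
  offset=3 (pos 4, char 'f'): match length 0
  offset=4 (pos 3, char 'b'): match length 4
  offset=5 (pos 2, char 'b'): match length 1
  offset=6 (pos 1, char 'f'): match length 0
  offset=7 (pos 0, char 'f'): match length 0
Longest match has length 4 at offset 4.
next_char = character at position 7 + 4 = 11 -> 'f'

Best match: offset=4, length=4 (matching 'bfbe' starting at position 3)
LZ77 triple: (4, 4, 'f')


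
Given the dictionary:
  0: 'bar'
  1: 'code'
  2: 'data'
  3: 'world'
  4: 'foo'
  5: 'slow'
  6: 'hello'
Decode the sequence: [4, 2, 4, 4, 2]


Look up each index in the dictionary:
  4 -> 'foo'
  2 -> 'data'
  4 -> 'foo'
  4 -> 'foo'
  2 -> 'data'

Decoded: "foo data foo foo data"


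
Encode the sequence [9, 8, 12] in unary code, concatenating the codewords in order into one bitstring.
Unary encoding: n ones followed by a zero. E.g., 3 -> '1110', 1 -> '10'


Encode each number as n ones followed by a terminating 0:
  9 -> 1111111110 (10 bits)
  8 -> 111111110 (9 bits)
  12 -> 1111111111110 (13 bits)
Total length = 10 + 9 + 13 = 32 bits.

Unary([9, 8, 12]) = 11111111101111111101111111111110 (32 bits)


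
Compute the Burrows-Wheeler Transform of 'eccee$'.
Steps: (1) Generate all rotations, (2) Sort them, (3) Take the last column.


Rotations (sorted):
  0: $eccee -> last char: e
  1: ccee$e -> last char: e
  2: cee$ec -> last char: c
  3: e$ecce -> last char: e
  4: eccee$ -> last char: $
  5: ee$ecc -> last char: c


BWT = eece$c


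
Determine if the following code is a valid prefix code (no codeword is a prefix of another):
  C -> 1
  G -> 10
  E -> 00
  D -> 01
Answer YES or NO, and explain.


Checking each pair (does one codeword prefix another?):
  C='1' vs G='10': prefix -- VIOLATION

NO -- this is NOT a valid prefix code. C (1) is a prefix of G (10).


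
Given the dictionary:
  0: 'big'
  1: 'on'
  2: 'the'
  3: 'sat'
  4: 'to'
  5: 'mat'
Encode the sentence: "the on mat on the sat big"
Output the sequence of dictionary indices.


Look up each word in the dictionary:
  'the' -> 2
  'on' -> 1
  'mat' -> 5
  'on' -> 1
  'the' -> 2
  'sat' -> 3
  'big' -> 0

Encoded: [2, 1, 5, 1, 2, 3, 0]


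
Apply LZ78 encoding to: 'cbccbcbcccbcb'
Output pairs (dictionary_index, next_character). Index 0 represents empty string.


LZ78 encoding steps:
Dictionary: {0: ''}
Step 1: w='' (idx 0), next='c' -> output (0, 'c'), add 'c' as idx 1
Step 2: w='' (idx 0), next='b' -> output (0, 'b'), add 'b' as idx 2
Step 3: w='c' (idx 1), next='c' -> output (1, 'c'), add 'cc' as idx 3
Step 4: w='b' (idx 2), next='c' -> output (2, 'c'), add 'bc' as idx 4
Step 5: w='bc' (idx 4), next='c' -> output (4, 'c'), add 'bcc' as idx 5
Step 6: w='c' (idx 1), next='b' -> output (1, 'b'), add 'cb' as idx 6
Step 7: w='cb' (idx 6), end of input -> output (6, '')


Encoded: [(0, 'c'), (0, 'b'), (1, 'c'), (2, 'c'), (4, 'c'), (1, 'b'), (6, '')]


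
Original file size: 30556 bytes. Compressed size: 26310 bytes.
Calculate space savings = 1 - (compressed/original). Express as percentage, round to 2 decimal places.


ratio = compressed/original = 26310/30556 = 0.861042
savings = 1 - ratio = 1 - 0.861042 = 0.138958
as a percentage: 0.138958 * 100 = 13.9%

Space savings = 1 - 26310/30556 = 13.9%


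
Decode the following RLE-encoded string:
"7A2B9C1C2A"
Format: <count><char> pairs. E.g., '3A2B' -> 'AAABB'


Expanding each <count><char> pair:
  7A -> 'AAAAAAA'
  2B -> 'BB'
  9C -> 'CCCCCCCCC'
  1C -> 'C'
  2A -> 'AA'

Decoded = AAAAAAABBCCCCCCCCCCAA


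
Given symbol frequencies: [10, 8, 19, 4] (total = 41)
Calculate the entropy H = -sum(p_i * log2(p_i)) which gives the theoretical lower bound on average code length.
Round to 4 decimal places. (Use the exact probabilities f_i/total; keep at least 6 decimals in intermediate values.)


Per-symbol terms -p_i * log2(p_i) with p_i = f_i/41:
  p = 10/41 = 0.243902: log2(p) = -2.035624, -p*log2(p) = 0.496494
  p = 8/41 = 0.195122: log2(p) = -2.357552, -p*log2(p) = 0.460010
  p = 19/41 = 0.463415: log2(p) = -1.109624, -p*log2(p) = 0.514216
  p = 4/41 = 0.097561: log2(p) = -3.357552, -p*log2(p) = 0.327566
H = 0.496494 + 0.460010 + 0.514216 + 0.327566 = 1.798286

H = 1.7983 bits/symbol


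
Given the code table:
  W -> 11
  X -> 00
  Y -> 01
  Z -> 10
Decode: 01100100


Decoding:
01 -> Y
10 -> Z
01 -> Y
00 -> X


Result: YZYX


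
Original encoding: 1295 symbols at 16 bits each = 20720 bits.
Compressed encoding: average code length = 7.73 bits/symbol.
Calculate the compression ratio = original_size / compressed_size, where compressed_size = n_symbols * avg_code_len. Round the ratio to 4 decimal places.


original_size = n_symbols * orig_bits = 1295 * 16 = 20720 bits
compressed_size = n_symbols * avg_code_len = 1295 * 7.73 = 10010.35 bits
ratio = original_size / compressed_size = 20720 / 10010.35 = 2.0699

Compression ratio = 2.0699


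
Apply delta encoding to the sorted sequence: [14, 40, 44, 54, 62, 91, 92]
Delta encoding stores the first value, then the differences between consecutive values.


First value: 14
Deltas:
  40 - 14 = 26
  44 - 40 = 4
  54 - 44 = 10
  62 - 54 = 8
  91 - 62 = 29
  92 - 91 = 1


Delta encoded: [14, 26, 4, 10, 8, 29, 1]


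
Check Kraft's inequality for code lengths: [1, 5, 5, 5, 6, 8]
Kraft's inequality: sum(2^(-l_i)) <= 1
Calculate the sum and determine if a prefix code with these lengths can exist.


Sum = 2^(-1) + 2^(-5) + 2^(-5) + 2^(-5) + 2^(-6) + 2^(-8)
    = 0.5 + 0.03125 + 0.03125 + 0.03125 + 0.015625 + 0.00390625
    = 157/256 = 0.61328125
Since 0.61328125 <= 1, Kraft's inequality IS satisfied.
A prefix code with these lengths CAN exist.

Kraft sum = 0.61328125. Satisfied.


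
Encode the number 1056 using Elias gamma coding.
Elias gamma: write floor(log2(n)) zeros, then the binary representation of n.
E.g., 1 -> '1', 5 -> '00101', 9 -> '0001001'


num_bits = floor(log2(1056)) + 1 = 11
leading_zeros = num_bits - 1 = 10
binary(1056) = 10000100000

Elias gamma(1056) = '0000000000' + '10000100000' = 000000000010000100000 (21 bits)


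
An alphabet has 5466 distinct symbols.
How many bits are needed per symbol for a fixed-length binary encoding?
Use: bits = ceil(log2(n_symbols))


log2(5466) = 12.4163
Bracket: 2^12 = 4096 < 5466 <= 2^13 = 8192
So ceil(log2(5466)) = 13

bits = ceil(log2(5466)) = ceil(12.4163) = 13 bits


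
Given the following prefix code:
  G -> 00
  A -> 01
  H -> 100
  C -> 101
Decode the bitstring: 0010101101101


Decoding step by step:
Bits 00 -> G
Bits 101 -> C
Bits 01 -> A
Bits 101 -> C
Bits 101 -> C


Decoded message: GCACC


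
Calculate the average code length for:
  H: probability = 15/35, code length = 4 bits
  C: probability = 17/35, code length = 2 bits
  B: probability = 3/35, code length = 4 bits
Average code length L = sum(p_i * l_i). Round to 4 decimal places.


Weighted contributions p_i * l_i:
  H: (15/35) * 4 = 60/35
  C: (17/35) * 2 = 34/35
  B: (3/35) * 4 = 12/35
Sum = (60 + 34 + 12)/35 = 106/35

L = 106/35 = 3.0286 bits/symbol


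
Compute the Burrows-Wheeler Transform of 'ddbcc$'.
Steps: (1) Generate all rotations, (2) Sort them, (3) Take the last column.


Rotations (sorted):
  0: $ddbcc -> last char: c
  1: bcc$dd -> last char: d
  2: c$ddbc -> last char: c
  3: cc$ddb -> last char: b
  4: dbcc$d -> last char: d
  5: ddbcc$ -> last char: $


BWT = cdcbd$


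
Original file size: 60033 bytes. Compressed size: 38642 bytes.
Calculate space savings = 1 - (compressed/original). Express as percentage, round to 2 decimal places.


ratio = compressed/original = 38642/60033 = 0.643679
savings = 1 - ratio = 1 - 0.643679 = 0.356321
as a percentage: 0.356321 * 100 = 35.63%

Space savings = 1 - 38642/60033 = 35.63%


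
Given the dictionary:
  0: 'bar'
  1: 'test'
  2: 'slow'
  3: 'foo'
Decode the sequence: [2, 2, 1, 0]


Look up each index in the dictionary:
  2 -> 'slow'
  2 -> 'slow'
  1 -> 'test'
  0 -> 'bar'

Decoded: "slow slow test bar"


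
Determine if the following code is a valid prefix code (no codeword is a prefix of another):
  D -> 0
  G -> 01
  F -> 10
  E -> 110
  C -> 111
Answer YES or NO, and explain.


Checking each pair (does one codeword prefix another?):
  D='0' vs G='01': prefix -- VIOLATION

NO -- this is NOT a valid prefix code. D (0) is a prefix of G (01).


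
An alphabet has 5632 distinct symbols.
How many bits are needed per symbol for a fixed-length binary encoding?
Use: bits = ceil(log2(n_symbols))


log2(5632) = 12.4594
Bracket: 2^12 = 4096 < 5632 <= 2^13 = 8192
So ceil(log2(5632)) = 13

bits = ceil(log2(5632)) = ceil(12.4594) = 13 bits


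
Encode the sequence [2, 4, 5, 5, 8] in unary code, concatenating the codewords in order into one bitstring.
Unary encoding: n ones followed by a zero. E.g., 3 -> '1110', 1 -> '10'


Encode each number as n ones followed by a terminating 0:
  2 -> 110 (3 bits)
  4 -> 11110 (5 bits)
  5 -> 111110 (6 bits)
  5 -> 111110 (6 bits)
  8 -> 111111110 (9 bits)
Total length = 3 + 5 + 6 + 6 + 9 = 29 bits.

Unary([2, 4, 5, 5, 8]) = 11011110111110111110111111110 (29 bits)


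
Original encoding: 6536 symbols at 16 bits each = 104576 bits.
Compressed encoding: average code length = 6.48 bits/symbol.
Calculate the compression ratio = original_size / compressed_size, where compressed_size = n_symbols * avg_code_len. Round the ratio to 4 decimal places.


original_size = n_symbols * orig_bits = 6536 * 16 = 104576 bits
compressed_size = n_symbols * avg_code_len = 6536 * 6.48 = 42353.28 bits
ratio = original_size / compressed_size = 104576 / 42353.28 = 2.4691

Compression ratio = 2.4691


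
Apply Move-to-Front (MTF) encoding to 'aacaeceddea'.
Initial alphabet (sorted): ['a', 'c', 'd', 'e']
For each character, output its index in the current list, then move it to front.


MTF encoding:
'a': index 0 in ['a', 'c', 'd', 'e'] -> ['a', 'c', 'd', 'e']
'a': index 0 in ['a', 'c', 'd', 'e'] -> ['a', 'c', 'd', 'e']
'c': index 1 in ['a', 'c', 'd', 'e'] -> ['c', 'a', 'd', 'e']
'a': index 1 in ['c', 'a', 'd', 'e'] -> ['a', 'c', 'd', 'e']
'e': index 3 in ['a', 'c', 'd', 'e'] -> ['e', 'a', 'c', 'd']
'c': index 2 in ['e', 'a', 'c', 'd'] -> ['c', 'e', 'a', 'd']
'e': index 1 in ['c', 'e', 'a', 'd'] -> ['e', 'c', 'a', 'd']
'd': index 3 in ['e', 'c', 'a', 'd'] -> ['d', 'e', 'c', 'a']
'd': index 0 in ['d', 'e', 'c', 'a'] -> ['d', 'e', 'c', 'a']
'e': index 1 in ['d', 'e', 'c', 'a'] -> ['e', 'd', 'c', 'a']
'a': index 3 in ['e', 'd', 'c', 'a'] -> ['a', 'e', 'd', 'c']


Output: [0, 0, 1, 1, 3, 2, 1, 3, 0, 1, 3]


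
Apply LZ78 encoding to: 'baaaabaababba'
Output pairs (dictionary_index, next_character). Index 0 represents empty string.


LZ78 encoding steps:
Dictionary: {0: ''}
Step 1: w='' (idx 0), next='b' -> output (0, 'b'), add 'b' as idx 1
Step 2: w='' (idx 0), next='a' -> output (0, 'a'), add 'a' as idx 2
Step 3: w='a' (idx 2), next='a' -> output (2, 'a'), add 'aa' as idx 3
Step 4: w='a' (idx 2), next='b' -> output (2, 'b'), add 'ab' as idx 4
Step 5: w='aa' (idx 3), next='b' -> output (3, 'b'), add 'aab' as idx 5
Step 6: w='ab' (idx 4), next='b' -> output (4, 'b'), add 'abb' as idx 6
Step 7: w='a' (idx 2), end of input -> output (2, '')


Encoded: [(0, 'b'), (0, 'a'), (2, 'a'), (2, 'b'), (3, 'b'), (4, 'b'), (2, '')]


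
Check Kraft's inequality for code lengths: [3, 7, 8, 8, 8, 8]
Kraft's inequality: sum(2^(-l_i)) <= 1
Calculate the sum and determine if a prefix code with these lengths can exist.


Sum = 2^(-3) + 2^(-7) + 2^(-8) + 2^(-8) + 2^(-8) + 2^(-8)
    = 0.125 + 0.0078125 + 0.00390625 + 0.00390625 + 0.00390625 + 0.00390625
    = 38/256 = 0.1484375
Since 0.1484375 <= 1, Kraft's inequality IS satisfied.
A prefix code with these lengths CAN exist.

Kraft sum = 0.1484375. Satisfied.


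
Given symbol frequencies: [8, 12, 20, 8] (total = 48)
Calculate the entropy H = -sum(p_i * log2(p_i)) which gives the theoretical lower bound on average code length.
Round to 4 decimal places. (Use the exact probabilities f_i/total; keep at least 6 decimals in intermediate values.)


Per-symbol terms -p_i * log2(p_i) with p_i = f_i/48:
  p = 8/48 = 0.166667: log2(p) = -2.584963, -p*log2(p) = 0.430827
  p = 12/48 = 0.250000: log2(p) = -2.000000, -p*log2(p) = 0.500000
  p = 20/48 = 0.416667: log2(p) = -1.263034, -p*log2(p) = 0.526264
  p = 8/48 = 0.166667: log2(p) = -2.584963, -p*log2(p) = 0.430827
H = 0.430827 + 0.500000 + 0.526264 + 0.430827 = 1.887918

H = 1.8879 bits/symbol


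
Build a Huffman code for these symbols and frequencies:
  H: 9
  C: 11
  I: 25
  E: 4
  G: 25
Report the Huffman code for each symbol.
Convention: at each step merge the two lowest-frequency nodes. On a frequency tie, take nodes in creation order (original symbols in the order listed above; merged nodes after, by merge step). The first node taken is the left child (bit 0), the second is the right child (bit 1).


Huffman tree construction:
Step 1: Merge E(4) + H(9) = 13
Step 2: Merge C(11) + (E+H)(13) = 24
Step 3: Merge (C+(E+H))(24) + I(25) = 49
Step 4: Merge G(25) + ((C+(E+H))+I)(49) = 74
Read each symbol's code off the tree from the root (left child = 0, right child = 1).

Codes:
  H: 1011 (length 4)
  C: 100 (length 3)
  I: 11 (length 2)
  E: 1010 (length 4)
  G: 0 (length 1)
Average code length: 160/74 = 2.1622 bits/symbol


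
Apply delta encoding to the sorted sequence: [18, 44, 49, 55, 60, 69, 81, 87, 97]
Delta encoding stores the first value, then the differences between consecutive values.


First value: 18
Deltas:
  44 - 18 = 26
  49 - 44 = 5
  55 - 49 = 6
  60 - 55 = 5
  69 - 60 = 9
  81 - 69 = 12
  87 - 81 = 6
  97 - 87 = 10


Delta encoded: [18, 26, 5, 6, 5, 9, 12, 6, 10]


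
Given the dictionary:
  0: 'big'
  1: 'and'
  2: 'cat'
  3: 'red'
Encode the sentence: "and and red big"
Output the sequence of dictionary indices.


Look up each word in the dictionary:
  'and' -> 1
  'and' -> 1
  'red' -> 3
  'big' -> 0

Encoded: [1, 1, 3, 0]


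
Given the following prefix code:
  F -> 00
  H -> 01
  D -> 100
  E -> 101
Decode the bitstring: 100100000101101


Decoding step by step:
Bits 100 -> D
Bits 100 -> D
Bits 00 -> F
Bits 01 -> H
Bits 01 -> H
Bits 101 -> E


Decoded message: DDFHHE


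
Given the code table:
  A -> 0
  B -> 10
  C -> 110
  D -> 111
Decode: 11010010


Decoding:
110 -> C
10 -> B
0 -> A
10 -> B


Result: CBAB


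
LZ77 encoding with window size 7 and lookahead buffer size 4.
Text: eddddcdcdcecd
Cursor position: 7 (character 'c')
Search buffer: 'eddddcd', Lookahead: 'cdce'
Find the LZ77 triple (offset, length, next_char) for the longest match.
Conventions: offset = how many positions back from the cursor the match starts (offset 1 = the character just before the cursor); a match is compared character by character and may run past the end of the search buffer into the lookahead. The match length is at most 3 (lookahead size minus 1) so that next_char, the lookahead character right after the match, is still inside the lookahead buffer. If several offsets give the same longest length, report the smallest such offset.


Try each offset into the search buffer:
  offset=1 (pos 6, char 'd'): match length 0
  offset=2 (pos 5, char 'c'): match length 3
  offset=3 (pos 4, char 'd'): match length 0
  offset=4 (pos 3, char 'd'): match length 0
  offset=5 (pos 2, char 'd'): match length 0
  offset=6 (pos 1, char 'd'): match length 0
  offset=7 (pos 0, char 'e'): match length 0
Longest match has length 3 at offset 2.
next_char = character at position 7 + 3 = 10 -> 'e'

Best match: offset=2, length=3 (matching 'cdc' starting at position 5)
LZ77 triple: (2, 3, 'e')


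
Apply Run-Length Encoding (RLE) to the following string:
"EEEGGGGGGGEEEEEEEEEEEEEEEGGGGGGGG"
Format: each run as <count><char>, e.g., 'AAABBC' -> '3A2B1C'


Scanning runs left to right:
  i=0: run of 'E' x 3 -> '3E'
  i=3: run of 'G' x 7 -> '7G'
  i=10: run of 'E' x 15 -> '15E'
  i=25: run of 'G' x 8 -> '8G'

RLE = 3E7G15E8G


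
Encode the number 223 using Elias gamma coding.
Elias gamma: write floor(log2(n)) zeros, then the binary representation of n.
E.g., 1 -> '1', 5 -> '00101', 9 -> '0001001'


num_bits = floor(log2(223)) + 1 = 8
leading_zeros = num_bits - 1 = 7
binary(223) = 11011111

Elias gamma(223) = '0000000' + '11011111' = 000000011011111 (15 bits)


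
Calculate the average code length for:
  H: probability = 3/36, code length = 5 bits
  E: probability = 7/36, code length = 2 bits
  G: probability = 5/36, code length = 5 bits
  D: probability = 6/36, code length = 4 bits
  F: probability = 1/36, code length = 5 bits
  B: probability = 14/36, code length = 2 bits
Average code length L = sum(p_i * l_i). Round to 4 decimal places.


Weighted contributions p_i * l_i:
  H: (3/36) * 5 = 15/36
  E: (7/36) * 2 = 14/36
  G: (5/36) * 5 = 25/36
  D: (6/36) * 4 = 24/36
  F: (1/36) * 5 = 5/36
  B: (14/36) * 2 = 28/36
Sum = (15 + 14 + 25 + 24 + 5 + 28)/36 = 111/36

L = 111/36 = 3.0833 bits/symbol


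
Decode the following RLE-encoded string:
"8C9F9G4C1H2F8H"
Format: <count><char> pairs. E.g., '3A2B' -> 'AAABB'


Expanding each <count><char> pair:
  8C -> 'CCCCCCCC'
  9F -> 'FFFFFFFFF'
  9G -> 'GGGGGGGGG'
  4C -> 'CCCC'
  1H -> 'H'
  2F -> 'FF'
  8H -> 'HHHHHHHH'

Decoded = CCCCCCCCFFFFFFFFFGGGGGGGGGCCCCHFFHHHHHHHH


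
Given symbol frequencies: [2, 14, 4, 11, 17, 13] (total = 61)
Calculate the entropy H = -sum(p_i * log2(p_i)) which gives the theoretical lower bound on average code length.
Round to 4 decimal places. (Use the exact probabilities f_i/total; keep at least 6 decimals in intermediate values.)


Per-symbol terms -p_i * log2(p_i) with p_i = f_i/61:
  p = 2/61 = 0.032787: log2(p) = -4.930737, -p*log2(p) = 0.161664
  p = 14/61 = 0.229508: log2(p) = -2.123382, -p*log2(p) = 0.487334
  p = 4/61 = 0.065574: log2(p) = -3.930737, -p*log2(p) = 0.257753
  p = 11/61 = 0.180328: log2(p) = -2.471306, -p*log2(p) = 0.445645
  p = 17/61 = 0.278689: log2(p) = -1.843274, -p*log2(p) = 0.513699
  p = 13/61 = 0.213115: log2(p) = -2.230298, -p*log2(p) = 0.475309
H = 0.161664 + 0.487334 + 0.257753 + 0.445645 + 0.513699 + 0.475309 = 2.341404

H = 2.3414 bits/symbol


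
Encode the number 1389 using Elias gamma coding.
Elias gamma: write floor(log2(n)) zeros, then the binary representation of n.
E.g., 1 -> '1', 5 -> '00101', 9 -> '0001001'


num_bits = floor(log2(1389)) + 1 = 11
leading_zeros = num_bits - 1 = 10
binary(1389) = 10101101101

Elias gamma(1389) = '0000000000' + '10101101101' = 000000000010101101101 (21 bits)


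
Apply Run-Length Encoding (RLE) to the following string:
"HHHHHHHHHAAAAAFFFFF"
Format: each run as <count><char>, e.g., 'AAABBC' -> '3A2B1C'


Scanning runs left to right:
  i=0: run of 'H' x 9 -> '9H'
  i=9: run of 'A' x 5 -> '5A'
  i=14: run of 'F' x 5 -> '5F'

RLE = 9H5A5F


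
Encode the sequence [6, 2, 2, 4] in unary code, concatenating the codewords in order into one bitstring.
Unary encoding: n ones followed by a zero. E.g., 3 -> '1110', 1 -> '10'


Encode each number as n ones followed by a terminating 0:
  6 -> 1111110 (7 bits)
  2 -> 110 (3 bits)
  2 -> 110 (3 bits)
  4 -> 11110 (5 bits)
Total length = 7 + 3 + 3 + 5 = 18 bits.

Unary([6, 2, 2, 4]) = 111111011011011110 (18 bits)


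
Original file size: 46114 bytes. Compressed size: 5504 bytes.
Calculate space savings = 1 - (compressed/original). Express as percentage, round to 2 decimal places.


ratio = compressed/original = 5504/46114 = 0.119356
savings = 1 - ratio = 1 - 0.119356 = 0.880644
as a percentage: 0.880644 * 100 = 88.06%

Space savings = 1 - 5504/46114 = 88.06%


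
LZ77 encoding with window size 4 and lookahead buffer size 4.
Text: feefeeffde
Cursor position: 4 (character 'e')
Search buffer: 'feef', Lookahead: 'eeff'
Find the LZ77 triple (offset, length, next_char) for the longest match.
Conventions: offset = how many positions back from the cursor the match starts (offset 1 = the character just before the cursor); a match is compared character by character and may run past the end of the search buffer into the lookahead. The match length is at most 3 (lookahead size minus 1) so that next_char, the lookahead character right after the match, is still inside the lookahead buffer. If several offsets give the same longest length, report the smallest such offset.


Try each offset into the search buffer:
  offset=1 (pos 3, char 'f'): match length 0
  offset=2 (pos 2, char 'e'): match length 1
  offset=3 (pos 1, char 'e'): match length 3
  offset=4 (pos 0, char 'f'): match length 0
Longest match has length 3 at offset 3.
next_char = character at position 4 + 3 = 7 -> 'f'

Best match: offset=3, length=3 (matching 'eef' starting at position 1)
LZ77 triple: (3, 3, 'f')


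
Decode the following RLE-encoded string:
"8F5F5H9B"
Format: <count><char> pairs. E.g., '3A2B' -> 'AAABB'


Expanding each <count><char> pair:
  8F -> 'FFFFFFFF'
  5F -> 'FFFFF'
  5H -> 'HHHHH'
  9B -> 'BBBBBBBBB'

Decoded = FFFFFFFFFFFFFHHHHHBBBBBBBBB


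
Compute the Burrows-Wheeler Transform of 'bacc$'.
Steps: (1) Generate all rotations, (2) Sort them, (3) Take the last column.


Rotations (sorted):
  0: $bacc -> last char: c
  1: acc$b -> last char: b
  2: bacc$ -> last char: $
  3: c$bac -> last char: c
  4: cc$ba -> last char: a


BWT = cb$ca


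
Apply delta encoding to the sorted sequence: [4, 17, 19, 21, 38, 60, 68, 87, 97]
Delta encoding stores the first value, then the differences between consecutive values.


First value: 4
Deltas:
  17 - 4 = 13
  19 - 17 = 2
  21 - 19 = 2
  38 - 21 = 17
  60 - 38 = 22
  68 - 60 = 8
  87 - 68 = 19
  97 - 87 = 10


Delta encoded: [4, 13, 2, 2, 17, 22, 8, 19, 10]


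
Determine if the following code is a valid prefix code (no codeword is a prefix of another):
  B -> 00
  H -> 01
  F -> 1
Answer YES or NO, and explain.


Checking each pair (does one codeword prefix another?):
  B='00' vs H='01': no prefix
  B='00' vs F='1': no prefix
  H='01' vs B='00': no prefix
  H='01' vs F='1': no prefix
  F='1' vs B='00': no prefix
  F='1' vs H='01': no prefix
No violation found over all pairs.

YES -- this is a valid prefix code. No codeword is a prefix of any other codeword.


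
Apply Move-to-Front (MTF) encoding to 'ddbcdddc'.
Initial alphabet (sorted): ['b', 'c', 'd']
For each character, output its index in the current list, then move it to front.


MTF encoding:
'd': index 2 in ['b', 'c', 'd'] -> ['d', 'b', 'c']
'd': index 0 in ['d', 'b', 'c'] -> ['d', 'b', 'c']
'b': index 1 in ['d', 'b', 'c'] -> ['b', 'd', 'c']
'c': index 2 in ['b', 'd', 'c'] -> ['c', 'b', 'd']
'd': index 2 in ['c', 'b', 'd'] -> ['d', 'c', 'b']
'd': index 0 in ['d', 'c', 'b'] -> ['d', 'c', 'b']
'd': index 0 in ['d', 'c', 'b'] -> ['d', 'c', 'b']
'c': index 1 in ['d', 'c', 'b'] -> ['c', 'd', 'b']


Output: [2, 0, 1, 2, 2, 0, 0, 1]


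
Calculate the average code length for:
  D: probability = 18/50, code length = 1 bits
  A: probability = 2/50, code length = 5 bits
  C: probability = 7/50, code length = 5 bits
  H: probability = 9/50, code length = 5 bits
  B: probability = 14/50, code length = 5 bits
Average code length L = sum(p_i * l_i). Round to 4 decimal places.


Weighted contributions p_i * l_i:
  D: (18/50) * 1 = 18/50
  A: (2/50) * 5 = 10/50
  C: (7/50) * 5 = 35/50
  H: (9/50) * 5 = 45/50
  B: (14/50) * 5 = 70/50
Sum = (18 + 10 + 35 + 45 + 70)/50 = 178/50

L = 178/50 = 3.5600 bits/symbol


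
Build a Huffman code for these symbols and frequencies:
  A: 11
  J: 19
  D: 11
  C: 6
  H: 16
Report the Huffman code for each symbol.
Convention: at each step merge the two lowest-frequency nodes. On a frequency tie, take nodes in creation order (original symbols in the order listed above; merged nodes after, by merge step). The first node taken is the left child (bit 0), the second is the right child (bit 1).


Huffman tree construction:
Step 1: Merge C(6) + A(11) = 17
Step 2: Merge D(11) + H(16) = 27
Step 3: Merge (C+A)(17) + J(19) = 36
Step 4: Merge (D+H)(27) + ((C+A)+J)(36) = 63
Read each symbol's code off the tree from the root (left child = 0, right child = 1).

Codes:
  A: 101 (length 3)
  J: 11 (length 2)
  D: 00 (length 2)
  C: 100 (length 3)
  H: 01 (length 2)
Average code length: 143/63 = 2.2698 bits/symbol


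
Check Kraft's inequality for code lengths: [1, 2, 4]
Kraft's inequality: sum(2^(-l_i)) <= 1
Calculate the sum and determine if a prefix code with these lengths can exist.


Sum = 2^(-1) + 2^(-2) + 2^(-4)
    = 0.5 + 0.25 + 0.0625
    = 13/16 = 0.8125
Since 0.8125 <= 1, Kraft's inequality IS satisfied.
A prefix code with these lengths CAN exist.

Kraft sum = 0.8125. Satisfied.


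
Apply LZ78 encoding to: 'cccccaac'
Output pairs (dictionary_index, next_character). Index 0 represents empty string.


LZ78 encoding steps:
Dictionary: {0: ''}
Step 1: w='' (idx 0), next='c' -> output (0, 'c'), add 'c' as idx 1
Step 2: w='c' (idx 1), next='c' -> output (1, 'c'), add 'cc' as idx 2
Step 3: w='cc' (idx 2), next='a' -> output (2, 'a'), add 'cca' as idx 3
Step 4: w='' (idx 0), next='a' -> output (0, 'a'), add 'a' as idx 4
Step 5: w='c' (idx 1), end of input -> output (1, '')


Encoded: [(0, 'c'), (1, 'c'), (2, 'a'), (0, 'a'), (1, '')]


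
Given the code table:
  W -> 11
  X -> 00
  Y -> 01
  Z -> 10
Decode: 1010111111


Decoding:
10 -> Z
10 -> Z
11 -> W
11 -> W
11 -> W


Result: ZZWWW


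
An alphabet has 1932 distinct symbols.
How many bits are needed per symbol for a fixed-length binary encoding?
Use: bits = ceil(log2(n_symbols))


log2(1932) = 10.9159
Bracket: 2^10 = 1024 < 1932 <= 2^11 = 2048
So ceil(log2(1932)) = 11

bits = ceil(log2(1932)) = ceil(10.9159) = 11 bits


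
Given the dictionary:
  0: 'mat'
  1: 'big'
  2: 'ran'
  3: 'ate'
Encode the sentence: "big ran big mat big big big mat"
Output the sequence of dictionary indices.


Look up each word in the dictionary:
  'big' -> 1
  'ran' -> 2
  'big' -> 1
  'mat' -> 0
  'big' -> 1
  'big' -> 1
  'big' -> 1
  'mat' -> 0

Encoded: [1, 2, 1, 0, 1, 1, 1, 0]


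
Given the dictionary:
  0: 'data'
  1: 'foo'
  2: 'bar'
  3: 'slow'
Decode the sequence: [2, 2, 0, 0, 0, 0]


Look up each index in the dictionary:
  2 -> 'bar'
  2 -> 'bar'
  0 -> 'data'
  0 -> 'data'
  0 -> 'data'
  0 -> 'data'

Decoded: "bar bar data data data data"


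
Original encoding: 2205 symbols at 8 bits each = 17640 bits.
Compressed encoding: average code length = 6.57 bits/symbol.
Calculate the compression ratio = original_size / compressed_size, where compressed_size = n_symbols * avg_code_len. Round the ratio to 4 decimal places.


original_size = n_symbols * orig_bits = 2205 * 8 = 17640 bits
compressed_size = n_symbols * avg_code_len = 2205 * 6.57 = 14486.85 bits
ratio = original_size / compressed_size = 17640 / 14486.85 = 1.2177

Compression ratio = 1.2177


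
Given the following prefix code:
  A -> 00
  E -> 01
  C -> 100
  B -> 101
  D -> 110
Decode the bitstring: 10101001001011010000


Decoding step by step:
Bits 101 -> B
Bits 01 -> E
Bits 00 -> A
Bits 100 -> C
Bits 101 -> B
Bits 101 -> B
Bits 00 -> A
Bits 00 -> A


Decoded message: BEACBBAA


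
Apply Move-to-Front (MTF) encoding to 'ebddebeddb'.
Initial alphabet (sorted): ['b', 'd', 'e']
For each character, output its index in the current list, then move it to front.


MTF encoding:
'e': index 2 in ['b', 'd', 'e'] -> ['e', 'b', 'd']
'b': index 1 in ['e', 'b', 'd'] -> ['b', 'e', 'd']
'd': index 2 in ['b', 'e', 'd'] -> ['d', 'b', 'e']
'd': index 0 in ['d', 'b', 'e'] -> ['d', 'b', 'e']
'e': index 2 in ['d', 'b', 'e'] -> ['e', 'd', 'b']
'b': index 2 in ['e', 'd', 'b'] -> ['b', 'e', 'd']
'e': index 1 in ['b', 'e', 'd'] -> ['e', 'b', 'd']
'd': index 2 in ['e', 'b', 'd'] -> ['d', 'e', 'b']
'd': index 0 in ['d', 'e', 'b'] -> ['d', 'e', 'b']
'b': index 2 in ['d', 'e', 'b'] -> ['b', 'd', 'e']


Output: [2, 1, 2, 0, 2, 2, 1, 2, 0, 2]


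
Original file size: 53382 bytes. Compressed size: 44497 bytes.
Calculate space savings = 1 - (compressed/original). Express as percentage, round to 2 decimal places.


ratio = compressed/original = 44497/53382 = 0.833558
savings = 1 - ratio = 1 - 0.833558 = 0.166442
as a percentage: 0.166442 * 100 = 16.64%

Space savings = 1 - 44497/53382 = 16.64%


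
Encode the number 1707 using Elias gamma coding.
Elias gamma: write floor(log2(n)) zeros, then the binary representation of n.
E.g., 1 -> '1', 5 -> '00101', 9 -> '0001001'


num_bits = floor(log2(1707)) + 1 = 11
leading_zeros = num_bits - 1 = 10
binary(1707) = 11010101011

Elias gamma(1707) = '0000000000' + '11010101011' = 000000000011010101011 (21 bits)


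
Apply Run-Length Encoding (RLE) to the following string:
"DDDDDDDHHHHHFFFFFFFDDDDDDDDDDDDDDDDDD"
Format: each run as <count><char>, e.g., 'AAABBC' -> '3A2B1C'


Scanning runs left to right:
  i=0: run of 'D' x 7 -> '7D'
  i=7: run of 'H' x 5 -> '5H'
  i=12: run of 'F' x 7 -> '7F'
  i=19: run of 'D' x 18 -> '18D'

RLE = 7D5H7F18D


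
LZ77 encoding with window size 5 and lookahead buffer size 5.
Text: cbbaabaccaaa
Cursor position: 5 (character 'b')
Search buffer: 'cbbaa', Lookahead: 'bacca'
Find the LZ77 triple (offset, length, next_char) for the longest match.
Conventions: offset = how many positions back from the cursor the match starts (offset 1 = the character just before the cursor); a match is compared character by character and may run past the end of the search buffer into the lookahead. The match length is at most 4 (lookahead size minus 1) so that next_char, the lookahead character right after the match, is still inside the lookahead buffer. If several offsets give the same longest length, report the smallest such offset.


Try each offset into the search buffer:
  offset=1 (pos 4, char 'a'): match length 0
  offset=2 (pos 3, char 'a'): match length 0
  offset=3 (pos 2, char 'b'): match length 2
  offset=4 (pos 1, char 'b'): match length 1
  offset=5 (pos 0, char 'c'): match length 0
Longest match has length 2 at offset 3.
next_char = character at position 5 + 2 = 7 -> 'c'

Best match: offset=3, length=2 (matching 'ba' starting at position 2)
LZ77 triple: (3, 2, 'c')


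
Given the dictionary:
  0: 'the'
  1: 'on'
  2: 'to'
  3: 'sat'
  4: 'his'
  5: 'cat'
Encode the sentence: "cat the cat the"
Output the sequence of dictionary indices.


Look up each word in the dictionary:
  'cat' -> 5
  'the' -> 0
  'cat' -> 5
  'the' -> 0

Encoded: [5, 0, 5, 0]
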